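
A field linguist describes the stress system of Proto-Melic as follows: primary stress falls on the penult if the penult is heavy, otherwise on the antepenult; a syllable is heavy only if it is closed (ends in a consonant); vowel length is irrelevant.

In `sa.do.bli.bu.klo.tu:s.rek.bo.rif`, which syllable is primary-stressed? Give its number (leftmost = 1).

7

Weights: 7 rek H, 8 bo L, 9 rif H.
The penult (syllable 8, bo) is light, so stress falls on the antepenult (syllable 7, rek).
Primary stress: syllable 7 → sa.do.bli.bu.klo.tu:s.ˈrek.bo.rif.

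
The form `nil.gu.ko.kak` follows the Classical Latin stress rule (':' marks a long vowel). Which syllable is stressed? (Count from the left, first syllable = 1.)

2

Classical Latin: stress the penult if heavy (long vowel or closed), else the antepenult.
Weights: 2 gu L, 3 ko L, 4 kak H.
The penult (syllable 3, ko) is light, so stress falls on the antepenult (syllable 2, gu).
Stress on syllable 2: nil.ˈgu.ko.kak.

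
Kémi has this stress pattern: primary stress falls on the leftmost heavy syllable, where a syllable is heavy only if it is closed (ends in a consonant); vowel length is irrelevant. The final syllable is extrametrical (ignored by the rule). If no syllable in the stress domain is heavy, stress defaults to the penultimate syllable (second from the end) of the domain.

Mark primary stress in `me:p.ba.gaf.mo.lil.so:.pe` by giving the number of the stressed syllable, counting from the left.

1

The final syllable (7, pe) is extrametrical; the stress domain is syllables 1–6.
Weights: 1 me:p H, 2 ba L, 3 gaf H, 4 mo L, 5 lil H, 6 so: L.
Heavy syllables in the domain: 1, 3, 5. The leftmost is syllable 1 (me:p).
Primary stress: syllable 1 → ˈme:p.ba.gaf.mo.lil.so:.pe.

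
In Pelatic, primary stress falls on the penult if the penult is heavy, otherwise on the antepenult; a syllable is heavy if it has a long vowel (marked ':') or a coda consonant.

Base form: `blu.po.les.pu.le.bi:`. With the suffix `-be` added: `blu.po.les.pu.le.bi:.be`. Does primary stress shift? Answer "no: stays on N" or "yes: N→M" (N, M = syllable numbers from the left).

yes: 4→6

Base `blu.po.les.pu.le.bi:` (6 syllables):
  Weights: 4 pu L, 5 le L, 6 bi: H.
  The penult (syllable 5, le) is light, so stress falls on the antepenult (syllable 4, pu).
  → primary stress on syllable 4.
Suffixed `blu.po.les.pu.le.bi:.be` (7 syllables):
  Weights: 5 le L, 6 bi: H, 7 be L.
  The penult (syllable 6, bi:) is heavy, so it takes stress.
  → primary stress on syllable 6.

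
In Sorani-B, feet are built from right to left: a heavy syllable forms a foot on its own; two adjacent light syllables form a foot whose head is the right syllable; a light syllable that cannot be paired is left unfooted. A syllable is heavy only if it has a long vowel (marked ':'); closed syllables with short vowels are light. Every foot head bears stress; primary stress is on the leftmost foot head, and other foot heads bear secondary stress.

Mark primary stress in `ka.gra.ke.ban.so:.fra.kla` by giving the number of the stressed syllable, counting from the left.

2

Weights: 1 ka L, 2 gra L, 3 ke L, 4 ban L, 5 so: H, 6 fra L, 7 kla L.
Parse right to left (heavy = foot alone; LL = one foot; stranded L unfooted): (ka.ˈgra) (ke.ˈban) (ˈso:) (fra.ˈkla).
Foot heads: 2, 4, 5, 7.
Primary stress on the leftmost head = syllable 2.
Primary stress: syllable 2 → ka.ˈgra.ke.ban.so:.fra.kla.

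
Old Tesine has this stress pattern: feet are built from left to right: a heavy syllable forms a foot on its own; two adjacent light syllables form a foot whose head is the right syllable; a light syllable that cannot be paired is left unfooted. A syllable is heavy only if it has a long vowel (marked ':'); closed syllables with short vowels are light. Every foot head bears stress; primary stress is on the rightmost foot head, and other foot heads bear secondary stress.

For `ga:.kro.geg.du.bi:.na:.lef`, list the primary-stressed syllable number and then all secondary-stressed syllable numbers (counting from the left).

primary 6, secondary 1, 3, 5

Weights: 1 ga: H, 2 kro L, 3 geg L, 4 du L, 5 bi: H, 6 na: H, 7 lef L.
Parse left to right (heavy = foot alone; LL = one foot; stranded L unfooted): (ˈga:) (kro.ˈgeg) du (ˈbi:) (ˈna:) lef.
Foot heads: 1, 3, 5, 6.
Primary stress on the rightmost head = syllable 6.
Secondary stress on 1, 3, 5: ˌga:.kro.ˌgeg.du.ˌbi:.ˈna:.lef.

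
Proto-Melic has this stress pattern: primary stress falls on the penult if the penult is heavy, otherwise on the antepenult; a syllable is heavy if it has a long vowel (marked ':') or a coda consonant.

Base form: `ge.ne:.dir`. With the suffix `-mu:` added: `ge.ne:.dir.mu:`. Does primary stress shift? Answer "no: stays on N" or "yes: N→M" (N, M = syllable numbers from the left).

yes: 2→3

Base `ge.ne:.dir` (3 syllables):
  Weights: 1 ge L, 2 ne: H, 3 dir H.
  The penult (syllable 2, ne:) is heavy, so it takes stress.
  → primary stress on syllable 2.
Suffixed `ge.ne:.dir.mu:` (4 syllables):
  Weights: 2 ne: H, 3 dir H, 4 mu: H.
  The penult (syllable 3, dir) is heavy, so it takes stress.
  → primary stress on syllable 3.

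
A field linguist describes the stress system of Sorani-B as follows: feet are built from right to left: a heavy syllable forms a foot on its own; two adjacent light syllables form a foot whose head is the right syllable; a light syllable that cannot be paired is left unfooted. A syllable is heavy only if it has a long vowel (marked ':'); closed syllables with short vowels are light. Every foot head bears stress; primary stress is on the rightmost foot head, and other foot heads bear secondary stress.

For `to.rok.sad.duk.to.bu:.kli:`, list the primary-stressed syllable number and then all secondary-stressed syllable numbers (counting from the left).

primary 7, secondary 3, 5, 6

Weights: 1 to L, 2 rok L, 3 sad L, 4 duk L, 5 to L, 6 bu: H, 7 kli: H.
Parse right to left (heavy = foot alone; LL = one foot; stranded L unfooted): to (rok.ˈsad) (duk.ˈto) (ˈbu:) (ˈkli:).
Foot heads: 3, 5, 6, 7.
Primary stress on the rightmost head = syllable 7.
Secondary stress on 3, 5, 6: to.rok.ˌsad.duk.ˌto.ˌbu:.ˈkli:.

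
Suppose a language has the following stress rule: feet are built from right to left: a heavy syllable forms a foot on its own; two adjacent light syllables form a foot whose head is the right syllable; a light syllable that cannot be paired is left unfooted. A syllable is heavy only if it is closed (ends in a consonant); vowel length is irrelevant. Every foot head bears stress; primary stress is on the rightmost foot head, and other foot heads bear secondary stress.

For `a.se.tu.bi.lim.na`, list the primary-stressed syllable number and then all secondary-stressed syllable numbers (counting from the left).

Weights: 1 a L, 2 se L, 3 tu L, 4 bi L, 5 lim H, 6 na L.
Parse right to left (heavy = foot alone; LL = one foot; stranded L unfooted): (a.ˈse) (tu.ˈbi) (ˈlim) na.
Foot heads: 2, 4, 5.
Primary stress on the rightmost head = syllable 5.
Secondary stress on 2, 4: a.ˌse.tu.ˌbi.ˈlim.na.

primary 5, secondary 2, 4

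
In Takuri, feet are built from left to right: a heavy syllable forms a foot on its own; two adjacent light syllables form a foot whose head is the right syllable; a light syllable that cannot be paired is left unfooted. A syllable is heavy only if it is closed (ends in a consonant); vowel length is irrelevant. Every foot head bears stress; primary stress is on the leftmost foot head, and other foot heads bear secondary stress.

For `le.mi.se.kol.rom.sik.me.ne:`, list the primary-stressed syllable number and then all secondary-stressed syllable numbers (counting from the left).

primary 2, secondary 4, 5, 6, 8

Weights: 1 le L, 2 mi L, 3 se L, 4 kol H, 5 rom H, 6 sik H, 7 me L, 8 ne: L.
Parse left to right (heavy = foot alone; LL = one foot; stranded L unfooted): (le.ˈmi) se (ˈkol) (ˈrom) (ˈsik) (me.ˈne:).
Foot heads: 2, 4, 5, 6, 8.
Primary stress on the leftmost head = syllable 2.
Secondary stress on 4, 5, 6, 8: le.ˈmi.se.ˌkol.ˌrom.ˌsik.me.ˌne:.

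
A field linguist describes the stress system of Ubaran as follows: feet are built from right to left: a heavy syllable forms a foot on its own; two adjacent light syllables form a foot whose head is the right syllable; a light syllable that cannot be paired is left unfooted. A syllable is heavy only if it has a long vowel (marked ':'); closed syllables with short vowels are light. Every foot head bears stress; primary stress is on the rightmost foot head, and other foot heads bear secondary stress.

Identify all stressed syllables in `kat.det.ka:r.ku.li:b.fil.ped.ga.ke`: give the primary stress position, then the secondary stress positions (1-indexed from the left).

Weights: 1 kat L, 2 det L, 3 ka:r H, 4 ku L, 5 li:b H, 6 fil L, 7 ped L, 8 ga L, 9 ke L.
Parse right to left (heavy = foot alone; LL = one foot; stranded L unfooted): (kat.ˈdet) (ˈka:r) ku (ˈli:b) (fil.ˈped) (ga.ˈke).
Foot heads: 2, 3, 5, 7, 9.
Primary stress on the rightmost head = syllable 9.
Secondary stress on 2, 3, 5, 7: kat.ˌdet.ˌka:r.ku.ˌli:b.fil.ˌped.ga.ˈke.

primary 9, secondary 2, 3, 5, 7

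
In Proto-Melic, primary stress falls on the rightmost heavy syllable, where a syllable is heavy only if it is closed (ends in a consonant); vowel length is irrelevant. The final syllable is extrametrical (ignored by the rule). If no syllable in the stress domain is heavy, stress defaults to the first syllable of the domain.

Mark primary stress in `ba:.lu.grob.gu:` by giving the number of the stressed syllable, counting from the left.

3

The final syllable (4, gu:) is extrametrical; the stress domain is syllables 1–3.
Weights: 1 ba: L, 2 lu L, 3 grob H.
Heavy syllables in the domain: 3. The rightmost is syllable 3 (grob).
Primary stress: syllable 3 → ba:.lu.ˈgrob.gu:.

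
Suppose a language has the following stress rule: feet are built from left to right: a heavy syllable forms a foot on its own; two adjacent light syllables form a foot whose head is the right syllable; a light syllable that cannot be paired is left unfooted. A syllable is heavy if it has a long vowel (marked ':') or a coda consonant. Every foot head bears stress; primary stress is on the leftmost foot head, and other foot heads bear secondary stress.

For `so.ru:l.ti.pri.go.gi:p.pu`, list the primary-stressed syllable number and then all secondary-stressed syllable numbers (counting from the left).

primary 2, secondary 4, 6

Weights: 1 so L, 2 ru:l H, 3 ti L, 4 pri L, 5 go L, 6 gi:p H, 7 pu L.
Parse left to right (heavy = foot alone; LL = one foot; stranded L unfooted): so (ˈru:l) (ti.ˈpri) go (ˈgi:p) pu.
Foot heads: 2, 4, 6.
Primary stress on the leftmost head = syllable 2.
Secondary stress on 4, 6: so.ˈru:l.ti.ˌpri.go.ˌgi:p.pu.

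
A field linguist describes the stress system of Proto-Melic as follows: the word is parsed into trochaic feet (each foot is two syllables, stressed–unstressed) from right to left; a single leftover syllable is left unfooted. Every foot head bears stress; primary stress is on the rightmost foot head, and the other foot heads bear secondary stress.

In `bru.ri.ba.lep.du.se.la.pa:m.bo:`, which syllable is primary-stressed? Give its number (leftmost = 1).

8

Parse right to left into trochaic (ˈσσ) feet: bru (ˈri.ba) (ˈlep.du) (ˈse.la) (ˈpa:m.bo:). Syllable 1 is left unfooted.
Foot heads (stressed positions): 2, 4, 6, 8.
End Rule Rightmost: primary stress on the rightmost head = syllable 8.
Primary stress: syllable 8 → bru.ri.ba.lep.du.se.la.ˈpa:m.bo:.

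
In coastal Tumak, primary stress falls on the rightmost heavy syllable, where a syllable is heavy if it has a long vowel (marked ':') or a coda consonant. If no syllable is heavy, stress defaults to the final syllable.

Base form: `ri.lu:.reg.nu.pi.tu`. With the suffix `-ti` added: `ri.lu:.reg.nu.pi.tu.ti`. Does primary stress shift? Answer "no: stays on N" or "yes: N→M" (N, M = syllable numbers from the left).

no: stays on 3

Base `ri.lu:.reg.nu.pi.tu` (6 syllables):
  Weights: 1 ri L, 2 lu: H, 3 reg H, 4 nu L, 5 pi L, 6 tu L.
  Heavy syllables in the domain: 2, 3. The rightmost is syllable 3 (reg).
  → primary stress on syllable 3.
Suffixed `ri.lu:.reg.nu.pi.tu.ti` (7 syllables):
  Weights: 1 ri L, 2 lu: H, 3 reg H, 4 nu L, 5 pi L, 6 tu L, 7 ti L.
  Heavy syllables in the domain: 2, 3. The rightmost is syllable 3 (reg).
  → primary stress on syllable 3.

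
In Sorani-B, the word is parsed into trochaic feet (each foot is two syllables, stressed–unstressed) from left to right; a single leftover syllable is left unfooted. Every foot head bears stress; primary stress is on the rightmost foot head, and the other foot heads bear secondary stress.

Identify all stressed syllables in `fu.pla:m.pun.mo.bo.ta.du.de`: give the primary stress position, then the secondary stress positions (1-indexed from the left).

primary 7, secondary 1, 3, 5

Parse left to right into trochaic (ˈσσ) feet: (ˈfu.pla:m) (ˈpun.mo) (ˈbo.ta) (ˈdu.de).
Foot heads (stressed positions): 1, 3, 5, 7.
End Rule Rightmost: primary stress on the rightmost head = syllable 7.
Secondary stress on 1, 3, 5: ˌfu.pla:m.ˌpun.mo.ˌbo.ta.ˈdu.de.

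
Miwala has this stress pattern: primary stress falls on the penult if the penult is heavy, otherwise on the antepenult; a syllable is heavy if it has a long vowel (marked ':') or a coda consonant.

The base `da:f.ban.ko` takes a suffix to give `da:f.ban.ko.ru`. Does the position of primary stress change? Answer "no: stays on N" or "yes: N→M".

no: stays on 2

Base `da:f.ban.ko` (3 syllables):
  Weights: 1 da:f H, 2 ban H, 3 ko L.
  The penult (syllable 2, ban) is heavy, so it takes stress.
  → primary stress on syllable 2.
Suffixed `da:f.ban.ko.ru` (4 syllables):
  Weights: 2 ban H, 3 ko L, 4 ru L.
  The penult (syllable 3, ko) is light, so stress falls on the antepenult (syllable 2, ban).
  → primary stress on syllable 2.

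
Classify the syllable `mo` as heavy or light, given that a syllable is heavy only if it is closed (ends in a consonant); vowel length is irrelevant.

`mo`: short vowel, open (no coda). Open (no coda) → light.

light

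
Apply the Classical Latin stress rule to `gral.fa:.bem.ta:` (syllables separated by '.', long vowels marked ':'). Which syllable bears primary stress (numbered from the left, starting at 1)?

3

Classical Latin: stress the penult if heavy (long vowel or closed), else the antepenult.
Weights: 2 fa: H, 3 bem H, 4 ta: H.
The penult (syllable 3, bem) is heavy, so it takes stress.
Stress on syllable 3: gral.fa:.ˈbem.ta:.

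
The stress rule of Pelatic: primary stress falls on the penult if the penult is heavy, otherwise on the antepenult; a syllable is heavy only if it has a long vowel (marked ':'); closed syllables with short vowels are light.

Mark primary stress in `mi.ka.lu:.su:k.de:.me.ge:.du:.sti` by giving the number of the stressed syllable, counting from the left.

Weights: 7 ge: H, 8 du: H, 9 sti L.
The penult (syllable 8, du:) is heavy, so it takes stress.
Primary stress: syllable 8 → mi.ka.lu:.su:k.de:.me.ge:.ˈdu:.sti.

8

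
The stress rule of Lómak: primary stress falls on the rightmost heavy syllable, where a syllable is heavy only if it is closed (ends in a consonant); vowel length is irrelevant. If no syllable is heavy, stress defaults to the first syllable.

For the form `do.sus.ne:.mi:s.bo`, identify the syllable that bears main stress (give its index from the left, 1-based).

Weights: 1 do L, 2 sus H, 3 ne: L, 4 mi:s H, 5 bo L.
Heavy syllables in the domain: 2, 4. The rightmost is syllable 4 (mi:s).
Primary stress: syllable 4 → do.sus.ne:.ˈmi:s.bo.

4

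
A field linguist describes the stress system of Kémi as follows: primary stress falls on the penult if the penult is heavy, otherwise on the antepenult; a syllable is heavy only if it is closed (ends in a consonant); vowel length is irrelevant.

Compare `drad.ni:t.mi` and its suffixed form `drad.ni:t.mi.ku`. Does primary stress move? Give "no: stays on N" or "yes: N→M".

Base `drad.ni:t.mi` (3 syllables):
  Weights: 1 drad H, 2 ni:t H, 3 mi L.
  The penult (syllable 2, ni:t) is heavy, so it takes stress.
  → primary stress on syllable 2.
Suffixed `drad.ni:t.mi.ku` (4 syllables):
  Weights: 2 ni:t H, 3 mi L, 4 ku L.
  The penult (syllable 3, mi) is light, so stress falls on the antepenult (syllable 2, ni:t).
  → primary stress on syllable 2.

no: stays on 2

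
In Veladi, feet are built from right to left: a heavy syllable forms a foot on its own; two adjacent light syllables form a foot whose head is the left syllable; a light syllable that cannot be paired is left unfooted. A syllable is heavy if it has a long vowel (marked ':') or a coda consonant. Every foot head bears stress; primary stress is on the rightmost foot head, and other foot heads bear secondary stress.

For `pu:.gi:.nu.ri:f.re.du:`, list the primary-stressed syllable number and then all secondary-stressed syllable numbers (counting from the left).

Weights: 1 pu: H, 2 gi: H, 3 nu L, 4 ri:f H, 5 re L, 6 du: H.
Parse right to left (heavy = foot alone; LL = one foot; stranded L unfooted): (ˈpu:) (ˈgi:) nu (ˈri:f) re (ˈdu:).
Foot heads: 1, 2, 4, 6.
Primary stress on the rightmost head = syllable 6.
Secondary stress on 1, 2, 4: ˌpu:.ˌgi:.nu.ˌri:f.re.ˈdu:.

primary 6, secondary 1, 2, 4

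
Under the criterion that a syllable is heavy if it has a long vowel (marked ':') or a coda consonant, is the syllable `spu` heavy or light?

`spu`: short vowel, open (no coda). Short vowel, open → light.

light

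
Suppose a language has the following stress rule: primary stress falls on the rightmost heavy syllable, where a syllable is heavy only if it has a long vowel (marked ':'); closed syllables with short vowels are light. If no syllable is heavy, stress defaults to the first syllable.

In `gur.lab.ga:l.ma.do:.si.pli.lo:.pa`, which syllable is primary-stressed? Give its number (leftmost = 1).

8

Weights: 1 gur L, 2 lab L, 3 ga:l H, 4 ma L, 5 do: H, 6 si L, 7 pli L, 8 lo: H, 9 pa L.
Heavy syllables in the domain: 3, 5, 8. The rightmost is syllable 8 (lo:).
Primary stress: syllable 8 → gur.lab.ga:l.ma.do:.si.pli.ˈlo:.pa.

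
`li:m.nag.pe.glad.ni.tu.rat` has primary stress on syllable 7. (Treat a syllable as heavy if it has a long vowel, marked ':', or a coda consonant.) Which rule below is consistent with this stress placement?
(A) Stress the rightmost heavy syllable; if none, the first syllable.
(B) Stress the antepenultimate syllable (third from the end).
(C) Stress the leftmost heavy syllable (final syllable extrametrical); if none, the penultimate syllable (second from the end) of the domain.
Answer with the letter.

A

Rule A → syllable 7 ✓.
Rule B → syllable 5 (observed: 7).
Rule C → syllable 1 (observed: 7).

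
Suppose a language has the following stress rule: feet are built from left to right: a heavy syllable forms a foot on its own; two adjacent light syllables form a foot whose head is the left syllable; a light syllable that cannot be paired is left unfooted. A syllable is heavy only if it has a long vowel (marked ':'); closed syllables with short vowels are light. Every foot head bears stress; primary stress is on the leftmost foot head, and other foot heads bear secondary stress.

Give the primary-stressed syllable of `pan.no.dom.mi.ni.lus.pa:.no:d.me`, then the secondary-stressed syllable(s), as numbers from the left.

primary 1, secondary 3, 5, 7, 8

Weights: 1 pan L, 2 no L, 3 dom L, 4 mi L, 5 ni L, 6 lus L, 7 pa: H, 8 no:d H, 9 me L.
Parse left to right (heavy = foot alone; LL = one foot; stranded L unfooted): (ˈpan.no) (ˈdom.mi) (ˈni.lus) (ˈpa:) (ˈno:d) me.
Foot heads: 1, 3, 5, 7, 8.
Primary stress on the leftmost head = syllable 1.
Secondary stress on 3, 5, 7, 8: ˈpan.no.ˌdom.mi.ˌni.lus.ˌpa:.ˌno:d.me.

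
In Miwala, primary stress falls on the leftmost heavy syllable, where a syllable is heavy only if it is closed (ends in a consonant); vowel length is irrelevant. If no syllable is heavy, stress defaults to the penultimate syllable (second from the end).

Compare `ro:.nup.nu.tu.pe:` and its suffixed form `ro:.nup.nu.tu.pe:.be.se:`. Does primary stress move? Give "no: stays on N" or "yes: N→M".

no: stays on 2

Base `ro:.nup.nu.tu.pe:` (5 syllables):
  Weights: 1 ro: L, 2 nup H, 3 nu L, 4 tu L, 5 pe: L.
  Heavy syllables in the domain: 2. The leftmost is syllable 2 (nup).
  → primary stress on syllable 2.
Suffixed `ro:.nup.nu.tu.pe:.be.se:` (7 syllables):
  Weights: 1 ro: L, 2 nup H, 3 nu L, 4 tu L, 5 pe: L, 6 be L, 7 se: L.
  Heavy syllables in the domain: 2. The leftmost is syllable 2 (nup).
  → primary stress on syllable 2.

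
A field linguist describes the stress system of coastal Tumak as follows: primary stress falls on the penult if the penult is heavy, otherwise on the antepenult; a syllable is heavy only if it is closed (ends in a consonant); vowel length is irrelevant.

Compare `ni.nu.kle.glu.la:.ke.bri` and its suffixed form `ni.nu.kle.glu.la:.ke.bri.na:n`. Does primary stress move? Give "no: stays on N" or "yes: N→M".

yes: 5→6

Base `ni.nu.kle.glu.la:.ke.bri` (7 syllables):
  Weights: 5 la: L, 6 ke L, 7 bri L.
  The penult (syllable 6, ke) is light, so stress falls on the antepenult (syllable 5, la:).
  → primary stress on syllable 5.
Suffixed `ni.nu.kle.glu.la:.ke.bri.na:n` (8 syllables):
  Weights: 6 ke L, 7 bri L, 8 na:n H.
  The penult (syllable 7, bri) is light, so stress falls on the antepenult (syllable 6, ke).
  → primary stress on syllable 6.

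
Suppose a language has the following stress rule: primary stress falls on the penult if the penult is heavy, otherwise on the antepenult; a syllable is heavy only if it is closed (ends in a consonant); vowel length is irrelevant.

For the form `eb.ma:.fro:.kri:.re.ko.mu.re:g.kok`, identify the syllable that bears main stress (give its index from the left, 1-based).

8

Weights: 7 mu L, 8 re:g H, 9 kok H.
The penult (syllable 8, re:g) is heavy, so it takes stress.
Primary stress: syllable 8 → eb.ma:.fro:.kri:.re.ko.mu.ˈre:g.kok.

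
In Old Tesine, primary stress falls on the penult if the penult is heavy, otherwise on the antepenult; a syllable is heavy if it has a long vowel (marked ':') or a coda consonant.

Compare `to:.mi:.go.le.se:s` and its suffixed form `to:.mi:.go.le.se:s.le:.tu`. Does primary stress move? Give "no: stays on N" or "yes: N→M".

yes: 3→6

Base `to:.mi:.go.le.se:s` (5 syllables):
  Weights: 3 go L, 4 le L, 5 se:s H.
  The penult (syllable 4, le) is light, so stress falls on the antepenult (syllable 3, go).
  → primary stress on syllable 3.
Suffixed `to:.mi:.go.le.se:s.le:.tu` (7 syllables):
  Weights: 5 se:s H, 6 le: H, 7 tu L.
  The penult (syllable 6, le:) is heavy, so it takes stress.
  → primary stress on syllable 6.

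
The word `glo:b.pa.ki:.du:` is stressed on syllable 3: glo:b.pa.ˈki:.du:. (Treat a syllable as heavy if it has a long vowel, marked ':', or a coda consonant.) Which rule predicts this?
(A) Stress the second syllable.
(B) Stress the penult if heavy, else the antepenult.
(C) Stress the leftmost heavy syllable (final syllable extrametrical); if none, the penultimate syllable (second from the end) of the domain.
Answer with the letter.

B

Rule A → syllable 2 (observed: 3).
Rule B → syllable 3 ✓.
Rule C → syllable 1 (observed: 3).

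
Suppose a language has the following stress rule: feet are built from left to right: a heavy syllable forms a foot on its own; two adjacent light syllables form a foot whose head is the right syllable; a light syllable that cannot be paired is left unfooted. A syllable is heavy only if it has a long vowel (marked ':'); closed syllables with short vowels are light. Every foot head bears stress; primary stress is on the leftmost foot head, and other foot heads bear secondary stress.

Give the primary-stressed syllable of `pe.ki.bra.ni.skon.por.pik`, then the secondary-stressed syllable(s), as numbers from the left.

primary 2, secondary 4, 6

Weights: 1 pe L, 2 ki L, 3 bra L, 4 ni L, 5 skon L, 6 por L, 7 pik L.
Parse left to right (heavy = foot alone; LL = one foot; stranded L unfooted): (pe.ˈki) (bra.ˈni) (skon.ˈpor) pik.
Foot heads: 2, 4, 6.
Primary stress on the leftmost head = syllable 2.
Secondary stress on 4, 6: pe.ˈki.bra.ˌni.skon.ˌpor.pik.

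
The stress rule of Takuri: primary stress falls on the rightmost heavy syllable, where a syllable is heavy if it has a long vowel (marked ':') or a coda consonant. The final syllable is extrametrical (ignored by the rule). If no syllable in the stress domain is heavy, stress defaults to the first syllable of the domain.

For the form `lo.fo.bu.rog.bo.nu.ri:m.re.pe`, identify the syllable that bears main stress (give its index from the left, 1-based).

7

The final syllable (9, pe) is extrametrical; the stress domain is syllables 1–8.
Weights: 1 lo L, 2 fo L, 3 bu L, 4 rog H, 5 bo L, 6 nu L, 7 ri:m H, 8 re L.
Heavy syllables in the domain: 4, 7. The rightmost is syllable 7 (ri:m).
Primary stress: syllable 7 → lo.fo.bu.rog.bo.nu.ˈri:m.re.pe.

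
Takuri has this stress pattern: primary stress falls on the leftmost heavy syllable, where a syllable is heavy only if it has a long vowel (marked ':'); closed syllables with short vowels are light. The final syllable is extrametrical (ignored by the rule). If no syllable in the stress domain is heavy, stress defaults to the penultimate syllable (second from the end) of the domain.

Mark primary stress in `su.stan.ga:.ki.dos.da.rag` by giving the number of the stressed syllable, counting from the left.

3

The final syllable (7, rag) is extrametrical; the stress domain is syllables 1–6.
Weights: 1 su L, 2 stan L, 3 ga: H, 4 ki L, 5 dos L, 6 da L.
Heavy syllables in the domain: 3. The leftmost is syllable 3 (ga:).
Primary stress: syllable 3 → su.stan.ˈga:.ki.dos.da.rag.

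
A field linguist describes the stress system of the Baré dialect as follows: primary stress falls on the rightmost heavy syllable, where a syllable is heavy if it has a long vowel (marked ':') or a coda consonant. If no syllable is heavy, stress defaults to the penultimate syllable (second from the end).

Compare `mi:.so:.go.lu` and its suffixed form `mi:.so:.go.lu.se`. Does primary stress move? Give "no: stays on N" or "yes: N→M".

no: stays on 2

Base `mi:.so:.go.lu` (4 syllables):
  Weights: 1 mi: H, 2 so: H, 3 go L, 4 lu L.
  Heavy syllables in the domain: 1, 2. The rightmost is syllable 2 (so:).
  → primary stress on syllable 2.
Suffixed `mi:.so:.go.lu.se` (5 syllables):
  Weights: 1 mi: H, 2 so: H, 3 go L, 4 lu L, 5 se L.
  Heavy syllables in the domain: 1, 2. The rightmost is syllable 2 (so:).
  → primary stress on syllable 2.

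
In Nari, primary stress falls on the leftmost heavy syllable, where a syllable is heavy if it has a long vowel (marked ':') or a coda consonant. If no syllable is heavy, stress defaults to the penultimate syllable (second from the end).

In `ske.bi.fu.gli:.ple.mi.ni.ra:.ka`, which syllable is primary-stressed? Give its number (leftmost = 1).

Weights: 1 ske L, 2 bi L, 3 fu L, 4 gli: H, 5 ple L, 6 mi L, 7 ni L, 8 ra: H, 9 ka L.
Heavy syllables in the domain: 4, 8. The leftmost is syllable 4 (gli:).
Primary stress: syllable 4 → ske.bi.fu.ˈgli:.ple.mi.ni.ra:.ka.

4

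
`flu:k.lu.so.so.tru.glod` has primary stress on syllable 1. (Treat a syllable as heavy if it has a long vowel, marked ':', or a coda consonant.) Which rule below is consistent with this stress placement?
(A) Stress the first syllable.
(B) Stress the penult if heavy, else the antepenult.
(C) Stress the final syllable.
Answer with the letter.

Rule A → syllable 1 ✓.
Rule B → syllable 4 (observed: 1).
Rule C → syllable 6 (observed: 1).

A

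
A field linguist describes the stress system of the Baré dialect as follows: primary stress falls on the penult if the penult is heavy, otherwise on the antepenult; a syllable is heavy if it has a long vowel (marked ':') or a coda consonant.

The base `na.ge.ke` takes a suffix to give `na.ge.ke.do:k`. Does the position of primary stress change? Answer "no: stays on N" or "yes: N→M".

yes: 1→2

Base `na.ge.ke` (3 syllables):
  Weights: 1 na L, 2 ge L, 3 ke L.
  The penult (syllable 2, ge) is light, so stress falls on the antepenult (syllable 1, na).
  → primary stress on syllable 1.
Suffixed `na.ge.ke.do:k` (4 syllables):
  Weights: 2 ge L, 3 ke L, 4 do:k H.
  The penult (syllable 3, ke) is light, so stress falls on the antepenult (syllable 2, ge).
  → primary stress on syllable 2.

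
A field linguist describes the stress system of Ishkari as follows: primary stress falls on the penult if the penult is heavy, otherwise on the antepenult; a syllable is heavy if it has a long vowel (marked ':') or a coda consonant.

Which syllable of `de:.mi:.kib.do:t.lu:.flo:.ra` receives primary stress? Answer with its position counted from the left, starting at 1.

Weights: 5 lu: H, 6 flo: H, 7 ra L.
The penult (syllable 6, flo:) is heavy, so it takes stress.
Primary stress: syllable 6 → de:.mi:.kib.do:t.lu:.ˈflo:.ra.

6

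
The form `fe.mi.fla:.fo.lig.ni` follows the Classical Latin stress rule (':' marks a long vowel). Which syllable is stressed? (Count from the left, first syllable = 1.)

Classical Latin: stress the penult if heavy (long vowel or closed), else the antepenult.
Weights: 4 fo L, 5 lig H, 6 ni L.
The penult (syllable 5, lig) is heavy, so it takes stress.
Stress on syllable 5: fe.mi.fla:.fo.ˈlig.ni.

5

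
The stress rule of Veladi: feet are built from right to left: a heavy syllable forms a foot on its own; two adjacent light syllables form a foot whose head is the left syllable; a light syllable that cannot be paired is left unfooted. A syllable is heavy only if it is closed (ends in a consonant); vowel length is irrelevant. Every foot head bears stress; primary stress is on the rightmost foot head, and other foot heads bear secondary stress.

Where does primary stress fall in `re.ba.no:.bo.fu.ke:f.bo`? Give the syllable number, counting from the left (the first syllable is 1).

Weights: 1 re L, 2 ba L, 3 no: L, 4 bo L, 5 fu L, 6 ke:f H, 7 bo L.
Parse right to left (heavy = foot alone; LL = one foot; stranded L unfooted): re (ˈba.no:) (ˈbo.fu) (ˈke:f) bo.
Foot heads: 2, 4, 6.
Primary stress on the rightmost head = syllable 6.
Primary stress: syllable 6 → re.ba.no:.bo.fu.ˈke:f.bo.

6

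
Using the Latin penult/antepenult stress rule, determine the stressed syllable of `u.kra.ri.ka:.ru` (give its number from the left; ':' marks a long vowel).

Classical Latin: stress the penult if heavy (long vowel or closed), else the antepenult.
Weights: 3 ri L, 4 ka: H, 5 ru L.
The penult (syllable 4, ka:) is heavy, so it takes stress.
Stress on syllable 4: u.kra.ri.ˈka:.ru.

4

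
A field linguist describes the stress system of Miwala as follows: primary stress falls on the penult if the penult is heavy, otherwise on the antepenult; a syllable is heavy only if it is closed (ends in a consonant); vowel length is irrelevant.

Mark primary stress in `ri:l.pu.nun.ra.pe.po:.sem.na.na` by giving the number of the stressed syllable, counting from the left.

Weights: 7 sem H, 8 na L, 9 na L.
The penult (syllable 8, na) is light, so stress falls on the antepenult (syllable 7, sem).
Primary stress: syllable 7 → ri:l.pu.nun.ra.pe.po:.ˈsem.na.na.

7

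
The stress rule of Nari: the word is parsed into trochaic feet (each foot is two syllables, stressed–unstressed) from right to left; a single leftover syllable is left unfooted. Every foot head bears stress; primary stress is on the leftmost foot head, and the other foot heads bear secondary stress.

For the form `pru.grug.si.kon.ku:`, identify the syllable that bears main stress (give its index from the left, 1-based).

2

Parse right to left into trochaic (ˈσσ) feet: pru (ˈgrug.si) (ˈkon.ku:). Syllable 1 is left unfooted.
Foot heads (stressed positions): 2, 4.
End Rule Leftmost: primary stress on the leftmost head = syllable 2.
Primary stress: syllable 2 → pru.ˈgrug.si.kon.ku:.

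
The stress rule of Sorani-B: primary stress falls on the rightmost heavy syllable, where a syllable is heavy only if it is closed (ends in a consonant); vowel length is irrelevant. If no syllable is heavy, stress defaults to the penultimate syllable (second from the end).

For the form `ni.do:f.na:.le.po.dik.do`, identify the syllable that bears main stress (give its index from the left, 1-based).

Weights: 1 ni L, 2 do:f H, 3 na: L, 4 le L, 5 po L, 6 dik H, 7 do L.
Heavy syllables in the domain: 2, 6. The rightmost is syllable 6 (dik).
Primary stress: syllable 6 → ni.do:f.na:.le.po.ˈdik.do.

6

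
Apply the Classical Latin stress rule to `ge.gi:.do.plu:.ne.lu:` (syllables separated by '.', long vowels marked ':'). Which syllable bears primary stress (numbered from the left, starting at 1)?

Classical Latin: stress the penult if heavy (long vowel or closed), else the antepenult.
Weights: 4 plu: H, 5 ne L, 6 lu: H.
The penult (syllable 5, ne) is light, so stress falls on the antepenult (syllable 4, plu:).
Stress on syllable 4: ge.gi:.do.ˈplu:.ne.lu:.

4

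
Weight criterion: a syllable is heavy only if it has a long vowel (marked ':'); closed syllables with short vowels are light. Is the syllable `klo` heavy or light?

light

`klo`: short vowel, open (no coda). Short vowel → light.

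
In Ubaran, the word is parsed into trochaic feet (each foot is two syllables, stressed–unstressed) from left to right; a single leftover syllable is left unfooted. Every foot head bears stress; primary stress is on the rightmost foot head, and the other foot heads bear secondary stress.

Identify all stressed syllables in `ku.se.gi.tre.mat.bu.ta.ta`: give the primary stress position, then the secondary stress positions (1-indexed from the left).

primary 7, secondary 1, 3, 5

Parse left to right into trochaic (ˈσσ) feet: (ˈku.se) (ˈgi.tre) (ˈmat.bu) (ˈta.ta).
Foot heads (stressed positions): 1, 3, 5, 7.
End Rule Rightmost: primary stress on the rightmost head = syllable 7.
Secondary stress on 1, 3, 5: ˌku.se.ˌgi.tre.ˌmat.bu.ˈta.ta.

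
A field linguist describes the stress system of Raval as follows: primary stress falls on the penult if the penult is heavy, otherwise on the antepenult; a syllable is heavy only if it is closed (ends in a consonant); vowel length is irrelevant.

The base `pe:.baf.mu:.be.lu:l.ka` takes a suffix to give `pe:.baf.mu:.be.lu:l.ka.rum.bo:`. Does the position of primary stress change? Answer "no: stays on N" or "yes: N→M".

Base `pe:.baf.mu:.be.lu:l.ka` (6 syllables):
  Weights: 4 be L, 5 lu:l H, 6 ka L.
  The penult (syllable 5, lu:l) is heavy, so it takes stress.
  → primary stress on syllable 5.
Suffixed `pe:.baf.mu:.be.lu:l.ka.rum.bo:` (8 syllables):
  Weights: 6 ka L, 7 rum H, 8 bo: L.
  The penult (syllable 7, rum) is heavy, so it takes stress.
  → primary stress on syllable 7.

yes: 5→7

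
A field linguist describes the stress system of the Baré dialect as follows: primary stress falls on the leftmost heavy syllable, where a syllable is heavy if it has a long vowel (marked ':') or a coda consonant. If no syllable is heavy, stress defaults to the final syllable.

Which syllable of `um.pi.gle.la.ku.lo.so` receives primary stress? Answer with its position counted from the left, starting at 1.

Weights: 1 um H, 2 pi L, 3 gle L, 4 la L, 5 ku L, 6 lo L, 7 so L.
Heavy syllables in the domain: 1. The leftmost is syllable 1 (um).
Primary stress: syllable 1 → ˈum.pi.gle.la.ku.lo.so.

1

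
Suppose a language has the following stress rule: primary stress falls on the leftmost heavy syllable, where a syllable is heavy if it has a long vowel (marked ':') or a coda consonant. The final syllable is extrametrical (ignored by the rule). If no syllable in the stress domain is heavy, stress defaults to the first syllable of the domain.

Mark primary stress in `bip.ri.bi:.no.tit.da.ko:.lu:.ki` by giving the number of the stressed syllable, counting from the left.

1

The final syllable (9, ki) is extrametrical; the stress domain is syllables 1–8.
Weights: 1 bip H, 2 ri L, 3 bi: H, 4 no L, 5 tit H, 6 da L, 7 ko: H, 8 lu: H.
Heavy syllables in the domain: 1, 3, 5, 7, 8. The leftmost is syllable 1 (bip).
Primary stress: syllable 1 → ˈbip.ri.bi:.no.tit.da.ko:.lu:.ki.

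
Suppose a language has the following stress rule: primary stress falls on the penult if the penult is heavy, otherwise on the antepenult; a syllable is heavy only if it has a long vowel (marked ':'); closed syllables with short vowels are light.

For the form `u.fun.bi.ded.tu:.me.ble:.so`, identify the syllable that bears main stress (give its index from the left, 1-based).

7

Weights: 6 me L, 7 ble: H, 8 so L.
The penult (syllable 7, ble:) is heavy, so it takes stress.
Primary stress: syllable 7 → u.fun.bi.ded.tu:.me.ˈble:.so.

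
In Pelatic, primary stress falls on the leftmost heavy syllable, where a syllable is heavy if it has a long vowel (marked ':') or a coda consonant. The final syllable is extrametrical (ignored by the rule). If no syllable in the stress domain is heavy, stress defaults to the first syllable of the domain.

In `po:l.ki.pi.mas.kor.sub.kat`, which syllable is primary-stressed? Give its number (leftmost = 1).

The final syllable (7, kat) is extrametrical; the stress domain is syllables 1–6.
Weights: 1 po:l H, 2 ki L, 3 pi L, 4 mas H, 5 kor H, 6 sub H.
Heavy syllables in the domain: 1, 4, 5, 6. The leftmost is syllable 1 (po:l).
Primary stress: syllable 1 → ˈpo:l.ki.pi.mas.kor.sub.kat.

1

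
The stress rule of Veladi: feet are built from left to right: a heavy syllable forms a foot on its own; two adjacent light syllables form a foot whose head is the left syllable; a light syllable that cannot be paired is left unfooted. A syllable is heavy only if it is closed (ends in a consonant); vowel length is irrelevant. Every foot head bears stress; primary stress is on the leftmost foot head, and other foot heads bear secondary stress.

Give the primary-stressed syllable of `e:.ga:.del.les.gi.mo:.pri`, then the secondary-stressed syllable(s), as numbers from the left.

primary 1, secondary 3, 4, 5

Weights: 1 e: L, 2 ga: L, 3 del H, 4 les H, 5 gi L, 6 mo: L, 7 pri L.
Parse left to right (heavy = foot alone; LL = one foot; stranded L unfooted): (ˈe:.ga:) (ˈdel) (ˈles) (ˈgi.mo:) pri.
Foot heads: 1, 3, 4, 5.
Primary stress on the leftmost head = syllable 1.
Secondary stress on 3, 4, 5: ˈe:.ga:.ˌdel.ˌles.ˌgi.mo:.pri.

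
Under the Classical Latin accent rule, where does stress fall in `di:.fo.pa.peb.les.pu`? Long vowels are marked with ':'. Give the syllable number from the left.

5

Classical Latin: stress the penult if heavy (long vowel or closed), else the antepenult.
Weights: 4 peb H, 5 les H, 6 pu L.
The penult (syllable 5, les) is heavy, so it takes stress.
Stress on syllable 5: di:.fo.pa.peb.ˈles.pu.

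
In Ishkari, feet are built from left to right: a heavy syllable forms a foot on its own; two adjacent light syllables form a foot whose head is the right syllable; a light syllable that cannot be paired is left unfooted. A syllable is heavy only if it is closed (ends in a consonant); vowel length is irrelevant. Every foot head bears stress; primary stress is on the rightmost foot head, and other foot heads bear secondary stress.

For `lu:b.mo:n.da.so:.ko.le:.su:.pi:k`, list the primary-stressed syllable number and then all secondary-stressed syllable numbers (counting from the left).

primary 8, secondary 1, 2, 4, 6

Weights: 1 lu:b H, 2 mo:n H, 3 da L, 4 so: L, 5 ko L, 6 le: L, 7 su: L, 8 pi:k H.
Parse left to right (heavy = foot alone; LL = one foot; stranded L unfooted): (ˈlu:b) (ˈmo:n) (da.ˈso:) (ko.ˈle:) su: (ˈpi:k).
Foot heads: 1, 2, 4, 6, 8.
Primary stress on the rightmost head = syllable 8.
Secondary stress on 1, 2, 4, 6: ˌlu:b.ˌmo:n.da.ˌso:.ko.ˌle:.su:.ˈpi:k.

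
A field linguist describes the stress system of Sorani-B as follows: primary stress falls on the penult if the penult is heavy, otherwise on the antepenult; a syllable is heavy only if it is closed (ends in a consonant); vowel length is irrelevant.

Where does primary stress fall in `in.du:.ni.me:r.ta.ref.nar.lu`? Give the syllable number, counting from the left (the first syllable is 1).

7

Weights: 6 ref H, 7 nar H, 8 lu L.
The penult (syllable 7, nar) is heavy, so it takes stress.
Primary stress: syllable 7 → in.du:.ni.me:r.ta.ref.ˈnar.lu.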